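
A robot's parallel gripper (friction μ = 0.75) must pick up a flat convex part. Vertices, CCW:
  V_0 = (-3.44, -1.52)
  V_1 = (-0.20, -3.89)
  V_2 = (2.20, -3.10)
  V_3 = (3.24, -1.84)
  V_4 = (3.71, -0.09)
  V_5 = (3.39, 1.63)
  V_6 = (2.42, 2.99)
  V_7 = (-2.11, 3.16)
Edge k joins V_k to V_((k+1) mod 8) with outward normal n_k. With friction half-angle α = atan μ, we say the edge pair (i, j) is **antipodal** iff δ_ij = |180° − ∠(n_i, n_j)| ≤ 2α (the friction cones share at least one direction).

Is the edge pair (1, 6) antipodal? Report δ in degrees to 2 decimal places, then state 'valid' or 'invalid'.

α = atan 0.75 = 36.87°;  2α = 73.74°
edge 1: e_1 = (+2.40, +0.79);  n_1 = (+0.3127, -0.9499)
edge 6: e_6 = (-4.53, +0.17);  n_6 = (+0.0375, +0.9993)
∠(n_1, n_6) = 159.63°
δ = |180° − 159.63°| = 20.37°
20.37° ≤ 2α = 73.74°  →  valid

δ = 20.37°, valid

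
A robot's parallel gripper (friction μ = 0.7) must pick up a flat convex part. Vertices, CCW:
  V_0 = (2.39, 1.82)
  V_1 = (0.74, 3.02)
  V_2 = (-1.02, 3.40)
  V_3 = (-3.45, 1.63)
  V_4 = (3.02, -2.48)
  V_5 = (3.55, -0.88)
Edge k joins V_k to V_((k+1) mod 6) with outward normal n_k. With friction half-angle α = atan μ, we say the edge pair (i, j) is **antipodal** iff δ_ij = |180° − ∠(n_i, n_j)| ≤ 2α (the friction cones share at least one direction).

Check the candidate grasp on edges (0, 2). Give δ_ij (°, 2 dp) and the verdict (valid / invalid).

δ = 107.90°, invalid

α = atan 0.7 = 34.99°;  2α = 69.98°
edge 0: e_0 = (-1.65, +1.20);  n_0 = (+0.5882, +0.8087)
edge 2: e_2 = (-2.43, -1.77);  n_2 = (-0.5888, +0.8083)
∠(n_0, n_2) = 72.10°
δ = |180° − 72.10°| = 107.90°
107.90° > 2α = 69.98°  →  invalid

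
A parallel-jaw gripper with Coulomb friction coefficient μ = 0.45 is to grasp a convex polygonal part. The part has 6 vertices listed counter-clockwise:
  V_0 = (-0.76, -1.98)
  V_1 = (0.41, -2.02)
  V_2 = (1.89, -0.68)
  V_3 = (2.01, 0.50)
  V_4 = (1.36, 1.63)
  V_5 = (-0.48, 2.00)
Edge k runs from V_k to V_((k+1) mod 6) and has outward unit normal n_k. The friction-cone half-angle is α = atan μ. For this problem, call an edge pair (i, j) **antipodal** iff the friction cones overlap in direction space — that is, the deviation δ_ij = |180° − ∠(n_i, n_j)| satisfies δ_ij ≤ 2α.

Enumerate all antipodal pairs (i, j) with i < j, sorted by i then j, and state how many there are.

α = atan 0.45 = 24.23°;  2α = 48.46°
n_0 = (-0.0342, -0.9994)
n_1 = (+0.6712, -0.7413)
n_2 = (+0.9949, -0.1012)
n_3 = (+0.8668, +0.4986)
n_4 = (+0.1971, +0.9804)
n_5 = (-0.9975, +0.0702)
  (0,1): δ = 135.88°  ·
  (0,2): δ = 93.85°  ·
  (0,3): δ = 58.13°  ·
  (0,4): δ = 9.41°  ✓
  (0,5): δ = 87.93°  ·
  (1,2): δ = 137.96°  ·
  (1,3): δ = 102.25°  ·
  (1,4): δ = 53.53°  ·
  (1,5): δ = 43.82°  ✓
  (2,3): δ = 144.28°  ·
  (2,4): δ = 95.56°  ·
  (2,5): δ = 1.78°  ✓
  (3,4): δ = 131.28°  ·
  (3,5): δ = 33.93°  ✓
  (4,5): δ = 82.65°  ·
antipodal pairs: 4

count = 4; pairs: (0,4), (1,5), (2,5), (3,5)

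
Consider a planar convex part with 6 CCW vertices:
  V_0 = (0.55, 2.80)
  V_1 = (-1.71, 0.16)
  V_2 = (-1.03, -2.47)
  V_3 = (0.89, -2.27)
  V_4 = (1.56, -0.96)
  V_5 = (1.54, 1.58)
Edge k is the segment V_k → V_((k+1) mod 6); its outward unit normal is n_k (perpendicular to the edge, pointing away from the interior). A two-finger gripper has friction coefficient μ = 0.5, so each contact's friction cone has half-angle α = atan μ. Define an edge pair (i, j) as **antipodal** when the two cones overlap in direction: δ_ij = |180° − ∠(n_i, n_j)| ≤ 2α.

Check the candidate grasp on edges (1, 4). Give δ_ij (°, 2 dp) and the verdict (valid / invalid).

α = atan 0.5 = 26.57°;  2α = 53.13°
edge 1: e_1 = (+0.68, -2.63);  n_1 = (-0.9682, -0.2503)
edge 4: e_4 = (-0.02, +2.54);  n_4 = (+1.0000, +0.0079)
∠(n_1, n_4) = 165.95°
δ = |180° − 165.95°| = 14.05°
14.05° ≤ 2α = 53.13°  →  valid

δ = 14.05°, valid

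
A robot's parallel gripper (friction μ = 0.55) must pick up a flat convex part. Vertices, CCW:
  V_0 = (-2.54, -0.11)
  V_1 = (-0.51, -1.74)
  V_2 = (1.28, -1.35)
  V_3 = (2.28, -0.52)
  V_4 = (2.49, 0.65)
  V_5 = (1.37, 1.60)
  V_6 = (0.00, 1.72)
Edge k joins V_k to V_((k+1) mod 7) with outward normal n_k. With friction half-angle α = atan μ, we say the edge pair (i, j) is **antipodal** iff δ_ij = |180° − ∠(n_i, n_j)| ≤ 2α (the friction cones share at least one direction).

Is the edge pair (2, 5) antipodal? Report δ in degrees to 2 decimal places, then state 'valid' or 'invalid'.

δ = 44.70°, valid

α = atan 0.55 = 28.81°;  2α = 57.62°
edge 2: e_2 = (+1.00, +0.83);  n_2 = (+0.6387, -0.7695)
edge 5: e_5 = (-1.37, +0.12);  n_5 = (+0.0873, +0.9962)
∠(n_2, n_5) = 135.30°
δ = |180° − 135.30°| = 44.70°
44.70° ≤ 2α = 57.62°  →  valid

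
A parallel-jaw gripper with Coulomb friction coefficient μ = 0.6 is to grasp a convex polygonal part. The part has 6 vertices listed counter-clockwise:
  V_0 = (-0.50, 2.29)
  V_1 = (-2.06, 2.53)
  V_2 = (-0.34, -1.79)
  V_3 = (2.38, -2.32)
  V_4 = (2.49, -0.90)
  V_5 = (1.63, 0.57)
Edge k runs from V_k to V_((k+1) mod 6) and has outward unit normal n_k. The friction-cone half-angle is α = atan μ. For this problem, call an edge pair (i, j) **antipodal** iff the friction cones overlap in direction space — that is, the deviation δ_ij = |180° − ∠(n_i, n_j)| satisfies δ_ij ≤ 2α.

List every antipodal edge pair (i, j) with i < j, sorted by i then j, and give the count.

α = atan 0.6 = 30.96°;  2α = 61.93°
n_0 = (+0.1521, +0.9884)
n_1 = (-0.9291, -0.3699)
n_2 = (-0.1913, -0.9815)
n_3 = (+0.9970, -0.0772)
n_4 = (+0.8631, +0.5050)
n_5 = (+0.6283, +0.7780)
  (0,1): δ = 59.54°  ✓
  (0,2): δ = 2.28°  ✓
  (0,3): δ = 94.32°  ·
  (0,4): δ = 129.08°  ·
  (0,5): δ = 149.82°  ·
  (1,2): δ = 122.74°  ·
  (1,3): δ = 26.14°  ✓
  (1,4): δ = 8.62°  ✓
  (1,5): δ = 29.37°  ✓
  (2,3): δ = 83.40°  ·
  (2,4): δ = 48.64°  ✓
  (2,5): δ = 27.90°  ✓
  (3,4): δ = 145.24°  ·
  (3,5): δ = 124.49°  ·
  (4,5): δ = 159.25°  ·
antipodal pairs: 7

count = 7; pairs: (0,1), (0,2), (1,3), (1,4), (1,5), (2,4), (2,5)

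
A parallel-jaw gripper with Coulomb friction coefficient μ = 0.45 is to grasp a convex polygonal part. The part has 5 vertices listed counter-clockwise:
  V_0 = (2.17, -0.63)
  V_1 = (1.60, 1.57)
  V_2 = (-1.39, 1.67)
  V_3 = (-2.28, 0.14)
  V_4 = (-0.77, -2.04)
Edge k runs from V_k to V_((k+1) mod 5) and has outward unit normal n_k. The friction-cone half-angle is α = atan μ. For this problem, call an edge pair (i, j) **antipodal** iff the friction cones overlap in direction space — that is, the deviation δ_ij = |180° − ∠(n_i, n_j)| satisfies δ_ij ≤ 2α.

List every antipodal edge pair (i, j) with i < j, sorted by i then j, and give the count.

count = 4; pairs: (0,2), (0,3), (1,4), (2,4)

α = atan 0.45 = 24.23°;  2α = 48.46°
n_0 = (+0.9680, +0.2508)
n_1 = (+0.0334, +0.9994)
n_2 = (-0.8644, +0.5028)
n_3 = (-0.8221, -0.5694)
n_4 = (+0.4324, -0.9017)
  (0,1): δ = 106.44°  ·
  (0,2): δ = 44.71°  ✓
  (0,3): δ = 20.18°  ✓
  (0,4): δ = 101.10°  ·
  (1,2): δ = 118.27°  ·
  (1,3): δ = 53.38°  ·
  (1,4): δ = 27.54°  ✓
  (2,3): δ = 115.10°  ·
  (2,4): δ = 34.19°  ✓
  (3,4): δ = 99.09°  ·
antipodal pairs: 4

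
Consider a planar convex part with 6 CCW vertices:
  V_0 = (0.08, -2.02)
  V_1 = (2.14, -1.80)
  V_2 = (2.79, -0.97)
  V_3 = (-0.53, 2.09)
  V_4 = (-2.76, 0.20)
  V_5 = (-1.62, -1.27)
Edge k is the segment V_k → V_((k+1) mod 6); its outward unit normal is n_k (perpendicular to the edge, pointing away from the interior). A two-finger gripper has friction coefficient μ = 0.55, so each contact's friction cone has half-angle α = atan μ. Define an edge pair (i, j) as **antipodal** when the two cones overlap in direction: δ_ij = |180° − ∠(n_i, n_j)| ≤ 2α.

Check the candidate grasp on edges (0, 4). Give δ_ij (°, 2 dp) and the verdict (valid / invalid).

δ = 121.70°, invalid

α = atan 0.55 = 28.81°;  2α = 57.62°
edge 0: e_0 = (+2.06, +0.22);  n_0 = (+0.1062, -0.9943)
edge 4: e_4 = (+1.14, -1.47);  n_4 = (-0.7902, -0.6128)
∠(n_0, n_4) = 58.30°
δ = |180° − 58.30°| = 121.70°
121.70° > 2α = 57.62°  →  invalid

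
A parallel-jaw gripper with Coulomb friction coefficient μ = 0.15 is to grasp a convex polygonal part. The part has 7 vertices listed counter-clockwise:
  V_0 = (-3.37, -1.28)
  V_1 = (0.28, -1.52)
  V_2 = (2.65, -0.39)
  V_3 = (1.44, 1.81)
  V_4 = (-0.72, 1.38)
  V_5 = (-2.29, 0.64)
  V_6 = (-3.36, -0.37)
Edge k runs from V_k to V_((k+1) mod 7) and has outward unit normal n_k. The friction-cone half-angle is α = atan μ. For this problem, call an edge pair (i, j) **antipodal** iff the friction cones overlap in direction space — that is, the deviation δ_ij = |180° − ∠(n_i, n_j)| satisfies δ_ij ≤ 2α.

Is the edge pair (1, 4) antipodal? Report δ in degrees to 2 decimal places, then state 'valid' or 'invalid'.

α = atan 0.15 = 8.53°;  2α = 17.06°
edge 1: e_1 = (+2.37, +1.13);  n_1 = (+0.4304, -0.9026)
edge 4: e_4 = (-1.57, -0.74);  n_4 = (-0.4264, +0.9046)
∠(n_1, n_4) = 179.74°
δ = |180° − 179.74°| = 0.26°
0.26° ≤ 2α = 17.06°  →  valid

δ = 0.26°, valid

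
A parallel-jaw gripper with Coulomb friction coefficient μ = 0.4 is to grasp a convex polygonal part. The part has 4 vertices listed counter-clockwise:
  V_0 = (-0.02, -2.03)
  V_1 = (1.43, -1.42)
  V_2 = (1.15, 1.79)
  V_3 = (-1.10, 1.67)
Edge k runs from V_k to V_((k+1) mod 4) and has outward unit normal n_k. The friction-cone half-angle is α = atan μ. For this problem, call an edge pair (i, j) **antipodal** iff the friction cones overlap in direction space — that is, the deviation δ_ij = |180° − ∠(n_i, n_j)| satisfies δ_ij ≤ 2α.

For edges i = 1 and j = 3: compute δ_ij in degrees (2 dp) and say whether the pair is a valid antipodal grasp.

α = atan 0.4 = 21.80°;  2α = 43.60°
edge 1: e_1 = (-0.28, +3.21);  n_1 = (+0.9962, +0.0869)
edge 3: e_3 = (+1.08, -3.70);  n_3 = (-0.9599, -0.2802)
∠(n_1, n_3) = 168.71°
δ = |180° − 168.71°| = 11.29°
11.29° ≤ 2α = 43.60°  →  valid

δ = 11.29°, valid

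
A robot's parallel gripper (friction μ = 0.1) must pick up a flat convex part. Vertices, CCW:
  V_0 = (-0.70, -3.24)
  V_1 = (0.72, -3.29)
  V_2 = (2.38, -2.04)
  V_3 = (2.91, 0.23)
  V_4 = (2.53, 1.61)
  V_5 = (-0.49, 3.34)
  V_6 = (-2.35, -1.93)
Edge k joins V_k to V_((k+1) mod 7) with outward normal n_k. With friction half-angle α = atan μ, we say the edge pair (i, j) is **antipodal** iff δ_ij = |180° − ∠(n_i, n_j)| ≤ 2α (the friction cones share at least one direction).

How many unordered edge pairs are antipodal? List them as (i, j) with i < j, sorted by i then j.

count = 2; pairs: (2,5), (4,6)

α = atan 0.1 = 5.71°;  2α = 11.42°
n_0 = (-0.0352, -0.9994)
n_1 = (+0.6015, -0.7988)
n_2 = (+0.9738, -0.2274)
n_3 = (+0.9641, +0.2655)
n_4 = (+0.4971, +0.8677)
n_5 = (-0.9430, +0.3328)
n_6 = (-0.6218, -0.7832)
  (0,1): δ = 141.00°  ·
  (0,2): δ = 101.13°  ·
  (0,3): δ = 72.59°  ·
  (0,4): δ = 27.79°  ·
  (0,5): δ = 72.58°  ·
  (0,6): δ = 143.57°  ·
  (1,2): δ = 140.12°  ·
  (1,3): δ = 111.58°  ·
  (1,4): δ = 66.79°  ·
  (1,5): δ = 33.58°  ·
  (1,6): δ = 104.57°  ·
  (2,3): δ = 151.46°  ·
  (2,4): δ = 106.66°  ·
  (2,5): δ = 6.30°  ✓
  (2,6): δ = 64.69°  ·
  (3,4): δ = 135.20°  ·
  (3,5): δ = 34.84°  ·
  (3,6): δ = 36.16°  ·
  (4,5): δ = 79.63°  ·
  (4,6): δ = 8.64°  ✓
  (5,6): δ = 109.01°  ·
antipodal pairs: 2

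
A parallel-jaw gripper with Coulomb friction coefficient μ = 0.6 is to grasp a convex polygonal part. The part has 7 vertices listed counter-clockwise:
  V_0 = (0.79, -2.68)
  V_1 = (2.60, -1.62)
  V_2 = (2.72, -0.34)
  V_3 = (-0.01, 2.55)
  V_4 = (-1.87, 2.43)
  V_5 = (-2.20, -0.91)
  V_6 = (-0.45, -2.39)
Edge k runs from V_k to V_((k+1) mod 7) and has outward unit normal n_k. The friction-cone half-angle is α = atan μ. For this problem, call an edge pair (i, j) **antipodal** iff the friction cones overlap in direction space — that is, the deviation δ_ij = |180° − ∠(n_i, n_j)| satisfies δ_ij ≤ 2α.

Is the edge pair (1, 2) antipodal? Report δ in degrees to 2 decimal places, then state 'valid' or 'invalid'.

α = atan 0.6 = 30.96°;  2α = 61.93°
edge 1: e_1 = (+0.12, +1.28);  n_1 = (+0.9956, -0.0933)
edge 2: e_2 = (-2.73, +2.89);  n_2 = (+0.7269, +0.6867)
∠(n_1, n_2) = 48.73°
δ = |180° − 48.73°| = 131.27°
131.27° > 2α = 61.93°  →  invalid

δ = 131.27°, invalid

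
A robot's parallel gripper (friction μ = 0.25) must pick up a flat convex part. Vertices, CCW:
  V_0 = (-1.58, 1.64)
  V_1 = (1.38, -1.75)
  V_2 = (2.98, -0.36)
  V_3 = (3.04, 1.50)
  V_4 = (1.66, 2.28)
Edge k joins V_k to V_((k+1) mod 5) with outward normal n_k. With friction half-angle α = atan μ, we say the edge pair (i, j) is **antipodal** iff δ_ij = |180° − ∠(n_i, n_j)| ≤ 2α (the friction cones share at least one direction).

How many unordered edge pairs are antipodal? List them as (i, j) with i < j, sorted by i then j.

α = atan 0.25 = 14.04°;  2α = 28.07°
n_0 = (-0.7533, -0.6577)
n_1 = (+0.6558, -0.7549)
n_2 = (+0.9995, -0.0322)
n_3 = (+0.4921, +0.8706)
n_4 = (-0.1938, +0.9810)
  (0,1): δ = 90.14°  ·
  (0,2): δ = 42.97°  ·
  (0,3): δ = 19.40°  ✓
  (0,4): δ = 60.05°  ·
  (1,2): δ = 132.83°  ·
  (1,3): δ = 70.46°  ·
  (1,4): δ = 29.81°  ·
  (2,3): δ = 117.63°  ·
  (2,4): δ = 76.98°  ·
  (3,4): δ = 139.35°  ·
antipodal pairs: 1

count = 1; pairs: (0,3)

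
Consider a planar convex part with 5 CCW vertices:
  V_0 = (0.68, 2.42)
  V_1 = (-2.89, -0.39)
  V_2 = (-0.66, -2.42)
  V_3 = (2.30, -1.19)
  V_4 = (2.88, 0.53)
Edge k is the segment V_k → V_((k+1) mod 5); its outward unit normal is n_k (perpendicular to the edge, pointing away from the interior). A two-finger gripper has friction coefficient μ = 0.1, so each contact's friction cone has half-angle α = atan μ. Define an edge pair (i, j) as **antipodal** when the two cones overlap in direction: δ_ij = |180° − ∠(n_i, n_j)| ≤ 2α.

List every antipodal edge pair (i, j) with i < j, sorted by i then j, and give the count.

count = 1; pairs: (1,4)

α = atan 0.1 = 5.71°;  2α = 11.42°
n_0 = (-0.6185, +0.7858)
n_1 = (-0.6732, -0.7395)
n_2 = (+0.3837, -0.9234)
n_3 = (+0.9476, -0.3195)
n_4 = (+0.6516, +0.7585)
  (0,1): δ = 80.52°  ·
  (0,2): δ = 15.64°  ·
  (0,3): δ = 33.16°  ·
  (0,4): δ = 101.13°  ·
  (1,2): δ = 115.12°  ·
  (1,3): δ = 66.32°  ·
  (1,4): δ = 1.65°  ✓
  (2,3): δ = 131.20°  ·
  (2,4): δ = 63.23°  ·
  (3,4): δ = 112.03°  ·
antipodal pairs: 1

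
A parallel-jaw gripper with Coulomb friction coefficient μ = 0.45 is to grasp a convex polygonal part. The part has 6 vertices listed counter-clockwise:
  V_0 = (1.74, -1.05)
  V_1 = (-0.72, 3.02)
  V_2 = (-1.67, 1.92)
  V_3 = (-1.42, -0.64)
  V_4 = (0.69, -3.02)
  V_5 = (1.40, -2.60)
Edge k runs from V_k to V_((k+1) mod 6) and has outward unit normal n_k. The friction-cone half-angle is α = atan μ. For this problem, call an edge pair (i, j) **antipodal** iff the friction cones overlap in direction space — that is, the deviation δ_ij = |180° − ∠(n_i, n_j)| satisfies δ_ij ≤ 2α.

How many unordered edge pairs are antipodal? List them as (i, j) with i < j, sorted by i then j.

α = atan 0.45 = 24.23°;  2α = 48.46°
n_0 = (+0.8558, +0.5173)
n_1 = (-0.7568, +0.6536)
n_2 = (-0.9953, -0.0972)
n_3 = (-0.7483, -0.6634)
n_4 = (+0.5091, -0.8607)
n_5 = (+0.9768, -0.2143)
  (0,1): δ = 71.96°  ·
  (0,2): δ = 25.57°  ✓
  (0,3): δ = 10.41°  ✓
  (0,4): δ = 89.46°  ·
  (0,5): δ = 136.48°  ·
  (1,2): δ = 133.61°  ·
  (1,3): δ = 97.63°  ·
  (1,4): δ = 18.58°  ✓
  (1,5): δ = 28.44°  ✓
  (2,3): δ = 144.02°  ·
  (2,4): δ = 64.97°  ·
  (2,5): δ = 17.95°  ✓
  (3,4): δ = 100.95°  ·
  (3,5): δ = 53.93°  ·
  (4,5): δ = 132.98°  ·
antipodal pairs: 5

count = 5; pairs: (0,2), (0,3), (1,4), (1,5), (2,5)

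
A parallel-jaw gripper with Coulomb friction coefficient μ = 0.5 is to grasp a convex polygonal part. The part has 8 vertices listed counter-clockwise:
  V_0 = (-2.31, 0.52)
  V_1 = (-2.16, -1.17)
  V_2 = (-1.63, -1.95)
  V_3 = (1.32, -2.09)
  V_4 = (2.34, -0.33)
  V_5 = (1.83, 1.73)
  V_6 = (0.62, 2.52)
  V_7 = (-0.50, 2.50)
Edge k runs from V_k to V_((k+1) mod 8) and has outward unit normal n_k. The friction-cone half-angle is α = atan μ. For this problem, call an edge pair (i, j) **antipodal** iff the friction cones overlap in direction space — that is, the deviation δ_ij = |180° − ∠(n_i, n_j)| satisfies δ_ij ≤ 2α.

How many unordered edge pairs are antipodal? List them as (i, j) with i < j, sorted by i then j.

α = atan 0.5 = 26.57°;  2α = 53.13°
n_0 = (-0.9961, -0.0884)
n_1 = (-0.8271, -0.5620)
n_2 = (-0.0474, -0.9989)
n_3 = (+0.8652, -0.5014)
n_4 = (+0.9707, +0.2403)
n_5 = (+0.5467, +0.8373)
n_6 = (-0.0179, +0.9998)
n_7 = (-0.7381, +0.6747)
  (0,1): δ = 150.88°  ·
  (0,2): δ = 97.79°  ·
  (0,3): δ = 35.17°  ✓
  (0,4): δ = 8.83°  ✓
  (0,5): δ = 51.79°  ✓
  (0,6): δ = 85.95°  ·
  (0,7): δ = 132.50°  ·
  (1,2): δ = 126.91°  ·
  (1,3): δ = 64.29°  ·
  (1,4): δ = 20.29°  ✓
  (1,5): δ = 22.66°  ✓
  (1,6): δ = 56.83°  ·
  (1,7): δ = 103.37°  ·
  (2,3): δ = 117.38°  ·
  (2,4): δ = 73.38°  ·
  (2,5): δ = 30.42°  ✓
  (2,6): δ = 3.74°  ✓
  (2,7): δ = 50.29°  ✓
  (3,4): δ = 136.00°  ·
  (3,5): δ = 93.05°  ·
  (3,6): δ = 58.88°  ·
  (3,7): δ = 12.34°  ✓
  (4,5): δ = 137.05°  ·
  (4,6): δ = 102.88°  ·
  (4,7): δ = 56.34°  ·
  (5,6): δ = 145.84°  ·
  (5,7): δ = 99.29°  ·
  (6,7): δ = 133.45°  ·
antipodal pairs: 9

count = 9; pairs: (0,3), (0,4), (0,5), (1,4), (1,5), (2,5), (2,6), (2,7), (3,7)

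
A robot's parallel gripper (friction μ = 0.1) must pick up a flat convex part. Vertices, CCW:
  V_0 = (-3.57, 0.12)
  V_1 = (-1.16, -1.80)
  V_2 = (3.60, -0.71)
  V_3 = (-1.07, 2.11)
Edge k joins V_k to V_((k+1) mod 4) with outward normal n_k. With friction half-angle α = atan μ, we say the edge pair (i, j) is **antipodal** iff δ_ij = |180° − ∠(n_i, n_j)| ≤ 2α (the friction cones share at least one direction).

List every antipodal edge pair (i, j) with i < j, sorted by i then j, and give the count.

count = 1; pairs: (0,2)

α = atan 0.1 = 5.71°;  2α = 11.42°
n_0 = (-0.6231, -0.7821)
n_1 = (+0.2232, -0.9748)
n_2 = (+0.5169, +0.8560)
n_3 = (-0.6228, +0.7824)
  (0,1): δ = 128.56°  ·
  (0,2): δ = 7.42°  ✓
  (0,3): δ = 77.06°  ·
  (1,2): δ = 44.02°  ·
  (1,3): δ = 25.62°  ·
  (2,3): δ = 110.35°  ·
antipodal pairs: 1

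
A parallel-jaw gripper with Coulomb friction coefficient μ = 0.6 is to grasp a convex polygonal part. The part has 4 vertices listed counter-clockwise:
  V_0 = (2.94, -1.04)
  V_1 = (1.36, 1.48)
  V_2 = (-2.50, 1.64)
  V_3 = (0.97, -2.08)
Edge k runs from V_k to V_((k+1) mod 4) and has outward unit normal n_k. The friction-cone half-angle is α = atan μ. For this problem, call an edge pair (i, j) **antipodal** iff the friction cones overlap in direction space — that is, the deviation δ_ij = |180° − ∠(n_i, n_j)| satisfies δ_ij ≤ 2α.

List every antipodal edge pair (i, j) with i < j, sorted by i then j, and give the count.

α = atan 0.6 = 30.96°;  2α = 61.93°
n_0 = (+0.8472, +0.5312)
n_1 = (+0.0414, +0.9991)
n_2 = (-0.7313, -0.6821)
n_3 = (+0.4669, -0.8843)
  (0,1): δ = 124.46°  ·
  (0,2): δ = 10.92°  ✓
  (0,3): δ = 85.74°  ·
  (1,2): δ = 44.62°  ✓
  (1,3): δ = 30.20°  ✓
  (2,3): δ = 105.18°  ·
antipodal pairs: 3

count = 3; pairs: (0,2), (1,2), (1,3)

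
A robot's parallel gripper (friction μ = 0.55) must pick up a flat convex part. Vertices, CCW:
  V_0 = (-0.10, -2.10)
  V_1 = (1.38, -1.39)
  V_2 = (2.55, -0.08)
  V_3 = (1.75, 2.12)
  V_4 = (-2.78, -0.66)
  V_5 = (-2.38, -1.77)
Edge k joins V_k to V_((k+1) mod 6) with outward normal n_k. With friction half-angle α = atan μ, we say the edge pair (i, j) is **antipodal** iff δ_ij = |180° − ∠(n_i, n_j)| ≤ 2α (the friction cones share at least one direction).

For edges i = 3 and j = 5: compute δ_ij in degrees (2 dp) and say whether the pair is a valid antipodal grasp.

δ = 39.77°, valid

α = atan 0.55 = 28.81°;  2α = 57.62°
edge 3: e_3 = (-4.53, -2.78);  n_3 = (-0.5230, +0.8523)
edge 5: e_5 = (+2.28, -0.33);  n_5 = (-0.1432, -0.9897)
∠(n_3, n_5) = 140.23°
δ = |180° − 140.23°| = 39.77°
39.77° ≤ 2α = 57.62°  →  valid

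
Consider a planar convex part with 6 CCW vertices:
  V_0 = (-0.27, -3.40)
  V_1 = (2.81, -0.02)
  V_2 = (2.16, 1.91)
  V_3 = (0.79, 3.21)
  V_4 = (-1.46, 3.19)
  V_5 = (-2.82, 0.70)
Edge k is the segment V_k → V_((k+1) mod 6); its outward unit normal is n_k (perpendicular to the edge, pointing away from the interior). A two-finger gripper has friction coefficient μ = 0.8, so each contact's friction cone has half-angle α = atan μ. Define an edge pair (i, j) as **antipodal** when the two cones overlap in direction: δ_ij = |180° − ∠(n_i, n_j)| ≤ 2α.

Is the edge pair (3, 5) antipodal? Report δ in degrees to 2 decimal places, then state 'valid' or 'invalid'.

α = atan 0.8 = 38.66°;  2α = 77.32°
edge 3: e_3 = (-2.25, -0.02);  n_3 = (-0.0089, +1.0000)
edge 5: e_5 = (+2.55, -4.10);  n_5 = (-0.8492, -0.5281)
∠(n_3, n_5) = 121.37°
δ = |180° − 121.37°| = 58.63°
58.63° ≤ 2α = 77.32°  →  valid

δ = 58.63°, valid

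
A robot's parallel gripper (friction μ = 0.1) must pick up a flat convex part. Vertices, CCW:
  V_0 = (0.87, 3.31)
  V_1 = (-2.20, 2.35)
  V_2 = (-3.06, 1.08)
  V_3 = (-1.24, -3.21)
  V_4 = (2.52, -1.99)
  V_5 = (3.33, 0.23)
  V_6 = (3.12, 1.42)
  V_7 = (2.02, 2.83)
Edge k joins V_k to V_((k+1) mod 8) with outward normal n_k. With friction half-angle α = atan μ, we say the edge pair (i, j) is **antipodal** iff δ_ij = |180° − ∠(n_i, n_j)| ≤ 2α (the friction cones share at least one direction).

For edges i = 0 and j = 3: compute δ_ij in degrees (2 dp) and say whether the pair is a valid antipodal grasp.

α = atan 0.1 = 5.71°;  2α = 11.42°
edge 0: e_0 = (-3.07, -0.96);  n_0 = (-0.2985, +0.9544)
edge 3: e_3 = (+3.76, +1.22);  n_3 = (+0.3086, -0.9512)
∠(n_0, n_3) = 179.39°
δ = |180° − 179.39°| = 0.61°
0.61° ≤ 2α = 11.42°  →  valid

δ = 0.61°, valid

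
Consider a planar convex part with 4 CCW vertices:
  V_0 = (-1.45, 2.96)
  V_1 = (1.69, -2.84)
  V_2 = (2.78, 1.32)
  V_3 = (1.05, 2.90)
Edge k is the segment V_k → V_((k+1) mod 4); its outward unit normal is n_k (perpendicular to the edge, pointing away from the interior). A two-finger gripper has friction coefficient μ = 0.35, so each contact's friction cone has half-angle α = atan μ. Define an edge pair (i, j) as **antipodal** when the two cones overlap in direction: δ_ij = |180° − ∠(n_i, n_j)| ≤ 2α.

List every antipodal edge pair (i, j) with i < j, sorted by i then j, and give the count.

count = 1; pairs: (0,2)

α = atan 0.35 = 19.29°;  2α = 38.58°
n_0 = (-0.8794, -0.4761)
n_1 = (+0.9673, -0.2535)
n_2 = (+0.6744, +0.7384)
n_3 = (+0.0240, +0.9997)
  (0,1): δ = 43.11°  ·
  (0,2): δ = 19.16°  ✓
  (0,3): δ = 60.19°  ·
  (1,2): δ = 117.72°  ·
  (1,3): δ = 76.69°  ·
  (2,3): δ = 138.97°  ·
antipodal pairs: 1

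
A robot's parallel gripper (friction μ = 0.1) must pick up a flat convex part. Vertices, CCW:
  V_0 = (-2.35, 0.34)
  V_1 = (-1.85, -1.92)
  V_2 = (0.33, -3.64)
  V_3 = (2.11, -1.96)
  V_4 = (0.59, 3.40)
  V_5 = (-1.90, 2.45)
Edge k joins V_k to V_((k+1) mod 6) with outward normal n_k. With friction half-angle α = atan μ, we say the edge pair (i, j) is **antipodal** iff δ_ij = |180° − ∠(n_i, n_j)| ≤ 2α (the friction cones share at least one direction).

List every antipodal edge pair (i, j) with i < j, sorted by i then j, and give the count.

count = 1; pairs: (0,3)

α = atan 0.1 = 5.71°;  2α = 11.42°
n_0 = (-0.9764, -0.2160)
n_1 = (-0.6194, -0.7851)
n_2 = (+0.6864, -0.7272)
n_3 = (+0.9621, +0.2728)
n_4 = (-0.3565, +0.9343)
n_5 = (-0.9780, +0.2086)
  (0,1): δ = 140.75°  ·
  (0,2): δ = 59.13°  ·
  (0,3): δ = 3.36°  ✓
  (0,4): δ = 98.41°  ·
  (0,5): δ = 155.49°  ·
  (1,2): δ = 98.38°  ·
  (1,3): δ = 35.89°  ·
  (1,4): δ = 59.16°  ·
  (1,5): δ = 116.23°  ·
  (2,3): δ = 117.51°  ·
  (2,4): δ = 22.46°  ·
  (2,5): δ = 34.62°  ·
  (3,4): δ = 84.95°  ·
  (3,5): δ = 27.87°  ·
  (4,5): δ = 122.92°  ·
antipodal pairs: 1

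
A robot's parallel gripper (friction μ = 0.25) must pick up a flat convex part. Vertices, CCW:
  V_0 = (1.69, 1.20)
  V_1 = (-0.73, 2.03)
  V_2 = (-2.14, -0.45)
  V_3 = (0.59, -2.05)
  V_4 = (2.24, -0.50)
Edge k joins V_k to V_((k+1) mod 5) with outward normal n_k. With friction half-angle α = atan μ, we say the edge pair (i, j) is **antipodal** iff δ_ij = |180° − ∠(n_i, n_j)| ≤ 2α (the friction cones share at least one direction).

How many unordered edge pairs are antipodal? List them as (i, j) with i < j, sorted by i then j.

α = atan 0.25 = 14.04°;  2α = 28.07°
n_0 = (+0.3244, +0.9459)
n_1 = (-0.8693, +0.4943)
n_2 = (-0.5056, -0.8627)
n_3 = (+0.6847, -0.7288)
n_4 = (+0.9514, +0.3078)
  (0,1): δ = 100.69°  ·
  (0,2): δ = 11.44°  ✓
  (0,3): δ = 62.14°  ·
  (0,4): δ = 126.86°  ·
  (1,2): δ = 90.75°  ·
  (1,3): δ = 17.17°  ✓
  (1,4): δ = 47.55°  ·
  (2,3): δ = 106.42°  ·
  (2,4): δ = 41.70°  ·
  (3,4): δ = 115.28°  ·
antipodal pairs: 2

count = 2; pairs: (0,2), (1,3)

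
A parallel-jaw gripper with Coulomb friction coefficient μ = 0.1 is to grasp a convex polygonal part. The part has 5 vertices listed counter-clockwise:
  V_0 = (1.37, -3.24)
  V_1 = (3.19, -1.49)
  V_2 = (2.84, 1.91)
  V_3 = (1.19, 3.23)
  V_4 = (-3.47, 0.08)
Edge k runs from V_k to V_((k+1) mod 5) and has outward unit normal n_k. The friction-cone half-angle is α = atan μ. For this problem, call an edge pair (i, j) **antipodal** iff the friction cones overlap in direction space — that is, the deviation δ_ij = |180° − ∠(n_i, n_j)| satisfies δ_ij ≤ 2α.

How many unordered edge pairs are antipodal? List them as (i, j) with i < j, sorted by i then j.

count = 2; pairs: (0,3), (2,4)

α = atan 0.1 = 5.71°;  2α = 11.42°
n_0 = (+0.6931, -0.7208)
n_1 = (+0.9947, +0.1024)
n_2 = (+0.6247, +0.7809)
n_3 = (-0.5600, +0.8285)
n_4 = (-0.5657, -0.8246)
  (0,1): δ = 128.00°  ·
  (0,2): δ = 82.54°  ·
  (0,3): δ = 9.82°  ✓
  (0,4): δ = 101.68°  ·
  (1,2): δ = 134.54°  ·
  (1,3): δ = 61.82°  ·
  (1,4): δ = 49.67°  ·
  (2,3): δ = 107.28°  ·
  (2,4): δ = 4.21°  ✓
  (3,4): δ = 68.51°  ·
antipodal pairs: 2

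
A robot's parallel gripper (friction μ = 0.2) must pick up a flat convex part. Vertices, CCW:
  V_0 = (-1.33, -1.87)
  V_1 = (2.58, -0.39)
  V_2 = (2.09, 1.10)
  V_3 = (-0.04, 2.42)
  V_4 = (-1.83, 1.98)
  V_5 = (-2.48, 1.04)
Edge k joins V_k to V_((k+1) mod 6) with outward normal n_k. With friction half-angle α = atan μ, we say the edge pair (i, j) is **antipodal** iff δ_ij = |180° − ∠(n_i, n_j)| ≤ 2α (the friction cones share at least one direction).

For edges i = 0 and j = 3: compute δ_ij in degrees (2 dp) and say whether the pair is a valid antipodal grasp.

δ = 6.92°, valid

α = atan 0.2 = 11.31°;  2α = 22.62°
edge 0: e_0 = (+3.91, +1.48);  n_0 = (+0.3540, -0.9352)
edge 3: e_3 = (-1.79, -0.44);  n_3 = (-0.2387, +0.9711)
∠(n_0, n_3) = 173.08°
δ = |180° − 173.08°| = 6.92°
6.92° ≤ 2α = 22.62°  →  valid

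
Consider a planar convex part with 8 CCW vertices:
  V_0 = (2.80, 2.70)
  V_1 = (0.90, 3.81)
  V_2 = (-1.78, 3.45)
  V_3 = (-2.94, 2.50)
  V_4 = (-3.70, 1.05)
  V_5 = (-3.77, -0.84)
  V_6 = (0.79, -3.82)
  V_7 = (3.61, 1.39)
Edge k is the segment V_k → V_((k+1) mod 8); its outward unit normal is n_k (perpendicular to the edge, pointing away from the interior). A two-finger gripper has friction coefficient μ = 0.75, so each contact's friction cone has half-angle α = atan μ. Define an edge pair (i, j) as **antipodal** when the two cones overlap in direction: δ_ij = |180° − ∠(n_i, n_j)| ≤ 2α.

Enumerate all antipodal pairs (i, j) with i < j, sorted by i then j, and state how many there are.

α = atan 0.75 = 36.87°;  2α = 73.74°
n_0 = (+0.5044, +0.8634)
n_1 = (-0.1331, +0.9911)
n_2 = (-0.6336, +0.7737)
n_3 = (-0.8857, +0.4642)
n_4 = (-0.9993, +0.0370)
n_5 = (-0.5471, -0.8371)
n_6 = (+0.8794, -0.4760)
n_7 = (+0.8505, +0.5259)
  (0,1): δ = 142.06°  ·
  (0,2): δ = 110.39°  ·
  (0,3): δ = 87.37°  ·
  (0,4): δ = 61.83°  ✓
  (0,5): δ = 2.87°  ✓
  (0,6): δ = 91.87°  ·
  (0,7): δ = 152.02°  ·
  (1,2): δ = 148.33°  ·
  (1,3): δ = 125.31°  ·
  (1,4): δ = 99.77°  ·
  (1,5): δ = 40.82°  ✓
  (1,6): δ = 53.92°  ✓
  (1,7): δ = 114.08°  ·
  (2,3): δ = 156.98°  ·
  (2,4): δ = 131.44°  ·
  (2,5): δ = 72.48°  ✓
  (2,6): δ = 22.26°  ✓
  (2,7): δ = 82.41°  ·
  (3,4): δ = 154.46°  ·
  (3,5): δ = 95.50°  ·
  (3,6): δ = 0.76°  ✓
  (3,7): δ = 59.39°  ✓
  (4,5): δ = 121.04°  ·
  (4,6): δ = 26.30°  ✓
  (4,7): δ = 33.85°  ✓
  (5,6): δ = 85.26°  ·
  (5,7): δ = 25.11°  ✓
  (6,7): δ = 119.85°  ·
antipodal pairs: 11

count = 11; pairs: (0,4), (0,5), (1,5), (1,6), (2,5), (2,6), (3,6), (3,7), (4,6), (4,7), (5,7)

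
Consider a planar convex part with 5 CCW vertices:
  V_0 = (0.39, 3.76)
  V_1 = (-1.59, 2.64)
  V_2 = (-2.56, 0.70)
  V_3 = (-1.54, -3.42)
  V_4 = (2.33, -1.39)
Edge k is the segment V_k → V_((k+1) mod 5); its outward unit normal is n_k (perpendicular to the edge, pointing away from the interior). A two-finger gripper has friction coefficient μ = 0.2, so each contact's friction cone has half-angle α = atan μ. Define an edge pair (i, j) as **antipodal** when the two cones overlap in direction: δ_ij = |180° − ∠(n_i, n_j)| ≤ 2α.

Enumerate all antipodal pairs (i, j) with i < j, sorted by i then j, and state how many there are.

count = 2; pairs: (0,3), (2,4)

α = atan 0.2 = 11.31°;  2α = 22.62°
n_0 = (-0.4923, +0.8704)
n_1 = (-0.8944, +0.4472)
n_2 = (-0.9707, -0.2403)
n_3 = (+0.4645, -0.8856)
n_4 = (+0.9358, +0.3525)
  (0,1): δ = 146.06°  ·
  (0,2): δ = 105.59°  ·
  (0,3): δ = 1.82°  ✓
  (0,4): δ = 81.15°  ·
  (1,2): δ = 139.53°  ·
  (1,3): δ = 35.76°  ·
  (1,4): δ = 47.21°  ·
  (2,3): δ = 76.23°  ·
  (2,4): δ = 6.74°  ✓
  (3,4): δ = 97.04°  ·
antipodal pairs: 2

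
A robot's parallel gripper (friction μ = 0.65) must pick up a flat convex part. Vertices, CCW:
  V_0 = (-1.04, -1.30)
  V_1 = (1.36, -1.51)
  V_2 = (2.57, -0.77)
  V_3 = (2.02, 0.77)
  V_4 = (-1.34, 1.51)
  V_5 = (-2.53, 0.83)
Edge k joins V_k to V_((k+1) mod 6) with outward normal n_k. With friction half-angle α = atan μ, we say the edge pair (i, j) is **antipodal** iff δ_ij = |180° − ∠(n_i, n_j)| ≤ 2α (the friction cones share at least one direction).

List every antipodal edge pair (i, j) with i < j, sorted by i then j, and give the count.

count = 7; pairs: (0,2), (0,3), (0,4), (1,3), (1,4), (2,5), (3,5)

α = atan 0.65 = 33.02°;  2α = 66.05°
n_0 = (-0.0872, -0.9962)
n_1 = (+0.5217, -0.8531)
n_2 = (+0.9417, +0.3363)
n_3 = (+0.2151, +0.9766)
n_4 = (-0.4961, +0.8682)
n_5 = (-0.8194, -0.5732)
  (0,1): δ = 143.55°  ·
  (0,2): δ = 65.35°  ✓
  (0,3): δ = 7.42°  ✓
  (0,4): δ = 34.75°  ✓
  (0,5): δ = 129.97°  ·
  (1,2): δ = 101.79°  ·
  (1,3): δ = 43.87°  ✓
  (1,4): δ = 1.70°  ✓
  (1,5): δ = 93.53°  ·
  (2,3): δ = 122.07°  ·
  (2,4): δ = 79.91°  ·
  (2,5): δ = 15.32°  ✓
  (3,4): δ = 137.83°  ·
  (3,5): δ = 42.61°  ✓
  (4,5): δ = 84.77°  ·
antipodal pairs: 7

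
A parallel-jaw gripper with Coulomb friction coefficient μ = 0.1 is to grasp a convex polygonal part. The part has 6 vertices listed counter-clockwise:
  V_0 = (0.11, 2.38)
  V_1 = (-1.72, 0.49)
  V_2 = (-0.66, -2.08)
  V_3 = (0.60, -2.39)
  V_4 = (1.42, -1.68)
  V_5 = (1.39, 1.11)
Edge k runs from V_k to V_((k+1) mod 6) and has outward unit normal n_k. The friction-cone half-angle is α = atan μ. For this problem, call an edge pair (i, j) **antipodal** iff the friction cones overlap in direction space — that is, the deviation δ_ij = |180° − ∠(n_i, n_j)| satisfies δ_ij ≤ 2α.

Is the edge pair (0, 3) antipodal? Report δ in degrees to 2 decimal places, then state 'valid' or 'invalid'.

α = atan 0.1 = 5.71°;  2α = 11.42°
edge 0: e_0 = (-1.83, -1.89);  n_0 = (-0.7184, +0.6956)
edge 3: e_3 = (+0.82, +0.71);  n_3 = (+0.6546, -0.7560)
∠(n_0, n_3) = 174.96°
δ = |180° − 174.96°| = 5.04°
5.04° ≤ 2α = 11.42°  →  valid

δ = 5.04°, valid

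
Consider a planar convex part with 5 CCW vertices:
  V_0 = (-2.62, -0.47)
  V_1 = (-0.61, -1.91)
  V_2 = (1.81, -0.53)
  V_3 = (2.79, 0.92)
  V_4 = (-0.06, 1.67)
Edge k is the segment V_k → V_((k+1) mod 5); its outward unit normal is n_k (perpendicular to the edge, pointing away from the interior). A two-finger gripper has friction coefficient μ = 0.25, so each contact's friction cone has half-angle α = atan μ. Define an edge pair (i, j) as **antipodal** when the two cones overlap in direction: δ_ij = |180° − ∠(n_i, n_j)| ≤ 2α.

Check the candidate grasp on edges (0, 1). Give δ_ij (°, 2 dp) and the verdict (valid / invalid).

δ = 114.69°, invalid

α = atan 0.25 = 14.04°;  2α = 28.07°
edge 0: e_0 = (+2.01, -1.44);  n_0 = (-0.5824, -0.8129)
edge 1: e_1 = (+2.42, +1.38);  n_1 = (+0.4954, -0.8687)
∠(n_0, n_1) = 65.31°
δ = |180° − 65.31°| = 114.69°
114.69° > 2α = 28.07°  →  invalid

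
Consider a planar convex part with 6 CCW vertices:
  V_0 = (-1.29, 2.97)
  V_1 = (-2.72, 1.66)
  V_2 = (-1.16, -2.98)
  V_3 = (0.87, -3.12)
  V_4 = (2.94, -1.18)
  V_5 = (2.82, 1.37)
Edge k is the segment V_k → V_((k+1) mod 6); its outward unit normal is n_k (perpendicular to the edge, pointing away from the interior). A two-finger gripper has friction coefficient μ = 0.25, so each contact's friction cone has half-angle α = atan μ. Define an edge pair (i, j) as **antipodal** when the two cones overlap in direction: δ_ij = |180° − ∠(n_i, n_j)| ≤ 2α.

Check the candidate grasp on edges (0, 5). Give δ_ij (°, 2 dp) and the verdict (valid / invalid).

α = atan 0.25 = 14.04°;  2α = 28.07°
edge 0: e_0 = (-1.43, -1.31);  n_0 = (-0.6755, +0.7374)
edge 5: e_5 = (-4.11, +1.60);  n_5 = (+0.3628, +0.9319)
∠(n_0, n_5) = 63.76°
δ = |180° − 63.76°| = 116.24°
116.24° > 2α = 28.07°  →  invalid

δ = 116.24°, invalid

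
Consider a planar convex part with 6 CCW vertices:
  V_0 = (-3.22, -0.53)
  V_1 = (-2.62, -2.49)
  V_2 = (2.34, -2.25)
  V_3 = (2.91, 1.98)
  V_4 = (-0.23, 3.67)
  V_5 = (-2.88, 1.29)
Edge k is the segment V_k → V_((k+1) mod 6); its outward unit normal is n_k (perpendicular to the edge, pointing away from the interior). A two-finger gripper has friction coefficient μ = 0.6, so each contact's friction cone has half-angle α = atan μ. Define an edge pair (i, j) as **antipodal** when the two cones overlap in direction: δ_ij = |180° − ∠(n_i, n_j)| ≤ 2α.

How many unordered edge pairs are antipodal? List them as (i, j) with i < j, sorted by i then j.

α = atan 0.6 = 30.96°;  2α = 61.93°
n_0 = (-0.9562, -0.2927)
n_1 = (+0.0483, -0.9988)
n_2 = (+0.9910, -0.1335)
n_3 = (+0.4739, +0.8806)
n_4 = (-0.6682, +0.7440)
n_5 = (-0.9830, +0.1836)
  (0,1): δ = 104.25°  ·
  (0,2): δ = 24.70°  ✓
  (0,3): δ = 44.69°  ✓
  (0,4): δ = 114.91°  ·
  (0,5): δ = 152.40°  ·
  (1,2): δ = 100.44°  ·
  (1,3): δ = 31.06°  ✓
  (1,4): δ = 39.16°  ✓
  (1,5): δ = 76.65°  ·
  (2,3): δ = 110.62°  ·
  (2,4): δ = 40.40°  ✓
  (2,5): δ = 2.91°  ✓
  (3,4): δ = 109.78°  ·
  (3,5): δ = 72.29°  ·
  (4,5): δ = 142.51°  ·
antipodal pairs: 6

count = 6; pairs: (0,2), (0,3), (1,3), (1,4), (2,4), (2,5)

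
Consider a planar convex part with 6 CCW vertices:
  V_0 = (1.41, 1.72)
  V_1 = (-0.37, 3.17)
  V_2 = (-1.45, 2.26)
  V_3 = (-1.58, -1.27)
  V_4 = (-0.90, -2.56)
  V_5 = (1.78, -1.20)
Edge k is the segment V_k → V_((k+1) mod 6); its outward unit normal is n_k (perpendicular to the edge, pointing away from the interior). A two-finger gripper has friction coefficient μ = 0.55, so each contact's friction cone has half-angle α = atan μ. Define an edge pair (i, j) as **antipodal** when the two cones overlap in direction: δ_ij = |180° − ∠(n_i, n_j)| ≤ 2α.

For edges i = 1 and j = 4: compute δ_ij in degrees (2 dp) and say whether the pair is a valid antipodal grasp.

δ = 13.21°, valid

α = atan 0.55 = 28.81°;  2α = 57.62°
edge 1: e_1 = (-1.08, -0.91);  n_1 = (-0.6444, +0.7647)
edge 4: e_4 = (+2.68, +1.36);  n_4 = (+0.4525, -0.8917)
∠(n_1, n_4) = 166.79°
δ = |180° − 166.79°| = 13.21°
13.21° ≤ 2α = 57.62°  →  valid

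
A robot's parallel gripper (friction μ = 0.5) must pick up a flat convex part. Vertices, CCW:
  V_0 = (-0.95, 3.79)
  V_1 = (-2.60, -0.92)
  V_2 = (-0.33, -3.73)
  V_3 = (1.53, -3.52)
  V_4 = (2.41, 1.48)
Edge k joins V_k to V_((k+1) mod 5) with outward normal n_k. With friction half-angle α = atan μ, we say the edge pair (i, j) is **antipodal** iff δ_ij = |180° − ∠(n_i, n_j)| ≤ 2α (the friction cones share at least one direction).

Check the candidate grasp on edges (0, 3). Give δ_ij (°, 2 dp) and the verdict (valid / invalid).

δ = 9.32°, valid

α = atan 0.5 = 26.57°;  2α = 53.13°
edge 0: e_0 = (-1.65, -4.71);  n_0 = (-0.9438, +0.3306)
edge 3: e_3 = (+0.88, +5.00);  n_3 = (+0.9849, -0.1733)
∠(n_0, n_3) = 170.68°
δ = |180° − 170.68°| = 9.32°
9.32° ≤ 2α = 53.13°  →  valid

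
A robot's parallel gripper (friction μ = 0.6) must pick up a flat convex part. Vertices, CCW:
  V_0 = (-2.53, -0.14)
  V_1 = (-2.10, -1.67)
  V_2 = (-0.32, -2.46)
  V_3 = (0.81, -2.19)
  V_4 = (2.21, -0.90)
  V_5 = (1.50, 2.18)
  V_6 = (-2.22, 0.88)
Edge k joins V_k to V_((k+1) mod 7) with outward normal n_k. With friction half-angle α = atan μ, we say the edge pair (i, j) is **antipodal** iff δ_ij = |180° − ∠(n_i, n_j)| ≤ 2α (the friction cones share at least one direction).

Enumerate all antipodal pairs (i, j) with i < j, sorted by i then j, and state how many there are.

α = atan 0.6 = 30.96°;  2α = 61.93°
n_0 = (-0.9627, -0.2706)
n_1 = (-0.4057, -0.9140)
n_2 = (+0.2324, -0.9726)
n_3 = (+0.6776, -0.7354)
n_4 = (+0.9744, +0.2246)
n_5 = (-0.3299, +0.9440)
n_6 = (-0.9568, +0.2908)
  (0,1): δ = 129.63°  ·
  (0,2): δ = 92.26°  ·
  (0,3): δ = 63.04°  ·
  (0,4): δ = 2.72°  ✓
  (0,5): δ = 93.56°  ·
  (0,6): δ = 147.40°  ·
  (1,2): δ = 142.63°  ·
  (1,3): δ = 113.41°  ·
  (1,4): δ = 53.09°  ✓
  (1,5): δ = 43.20°  ✓
  (1,6): δ = 97.03°  ·
  (2,3): δ = 150.78°  ·
  (2,4): δ = 90.46°  ·
  (2,5): δ = 5.82°  ✓
  (2,6): δ = 59.66°  ✓
  (3,4): δ = 119.68°  ·
  (3,5): δ = 23.40°  ✓
  (3,6): δ = 30.44°  ✓
  (4,5): δ = 83.72°  ·
  (4,6): δ = 29.89°  ✓
  (5,6): δ = 126.17°  ·
antipodal pairs: 8

count = 8; pairs: (0,4), (1,4), (1,5), (2,5), (2,6), (3,5), (3,6), (4,6)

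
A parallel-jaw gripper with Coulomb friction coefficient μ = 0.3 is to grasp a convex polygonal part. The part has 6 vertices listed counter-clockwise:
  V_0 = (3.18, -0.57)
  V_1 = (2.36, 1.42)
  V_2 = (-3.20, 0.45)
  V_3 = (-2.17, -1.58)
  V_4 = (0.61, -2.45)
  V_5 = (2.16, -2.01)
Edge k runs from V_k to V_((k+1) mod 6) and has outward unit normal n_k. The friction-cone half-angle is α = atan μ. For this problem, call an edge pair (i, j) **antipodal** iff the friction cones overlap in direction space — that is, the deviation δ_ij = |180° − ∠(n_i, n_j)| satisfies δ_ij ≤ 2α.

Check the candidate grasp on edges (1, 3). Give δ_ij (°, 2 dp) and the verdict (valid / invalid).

δ = 27.27°, valid

α = atan 0.3 = 16.70°;  2α = 33.40°
edge 1: e_1 = (-5.56, -0.97);  n_1 = (-0.1719, +0.9851)
edge 3: e_3 = (+2.78, -0.87);  n_3 = (-0.2987, -0.9544)
∠(n_1, n_3) = 152.73°
δ = |180° − 152.73°| = 27.27°
27.27° ≤ 2α = 33.40°  →  valid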